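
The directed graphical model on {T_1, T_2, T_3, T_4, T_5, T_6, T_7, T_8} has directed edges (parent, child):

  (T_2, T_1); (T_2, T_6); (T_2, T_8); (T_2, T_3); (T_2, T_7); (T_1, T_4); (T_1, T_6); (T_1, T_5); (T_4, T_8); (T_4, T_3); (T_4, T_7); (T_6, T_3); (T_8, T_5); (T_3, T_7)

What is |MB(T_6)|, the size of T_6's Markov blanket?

Children of T_6: T_3.
T_6 has parents T_1, T_2.
For each child, the remaining parents (spouses of T_6):
  T_3's other parents are T_2, T_4.
MB(T_6) = {T_1, T_2, T_3, T_4}, which has 4 nodes.

4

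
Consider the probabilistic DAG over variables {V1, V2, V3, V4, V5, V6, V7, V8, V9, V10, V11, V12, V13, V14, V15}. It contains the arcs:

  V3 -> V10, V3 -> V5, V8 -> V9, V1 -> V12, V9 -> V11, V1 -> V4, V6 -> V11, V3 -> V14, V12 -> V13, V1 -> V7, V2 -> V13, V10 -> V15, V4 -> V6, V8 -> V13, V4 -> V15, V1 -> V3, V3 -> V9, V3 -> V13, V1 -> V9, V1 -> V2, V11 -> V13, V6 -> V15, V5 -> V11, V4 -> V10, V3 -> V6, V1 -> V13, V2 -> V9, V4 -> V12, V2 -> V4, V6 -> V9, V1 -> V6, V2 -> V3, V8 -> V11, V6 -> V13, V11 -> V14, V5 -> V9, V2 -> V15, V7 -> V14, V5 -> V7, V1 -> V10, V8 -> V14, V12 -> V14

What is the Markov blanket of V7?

{V1, V3, V5, V8, V11, V12, V14}

The Markov blanket of a node is its parents, its children, and the other parents of its children.
V7 has parents V1, V5.
Children of V7: V14.
Other parents of V7's children:
  V14's other parents are V3, V8, V11, V12.
So the Markov blanket of V7 is {V1, V3, V5, V8, V11, V12, V14}.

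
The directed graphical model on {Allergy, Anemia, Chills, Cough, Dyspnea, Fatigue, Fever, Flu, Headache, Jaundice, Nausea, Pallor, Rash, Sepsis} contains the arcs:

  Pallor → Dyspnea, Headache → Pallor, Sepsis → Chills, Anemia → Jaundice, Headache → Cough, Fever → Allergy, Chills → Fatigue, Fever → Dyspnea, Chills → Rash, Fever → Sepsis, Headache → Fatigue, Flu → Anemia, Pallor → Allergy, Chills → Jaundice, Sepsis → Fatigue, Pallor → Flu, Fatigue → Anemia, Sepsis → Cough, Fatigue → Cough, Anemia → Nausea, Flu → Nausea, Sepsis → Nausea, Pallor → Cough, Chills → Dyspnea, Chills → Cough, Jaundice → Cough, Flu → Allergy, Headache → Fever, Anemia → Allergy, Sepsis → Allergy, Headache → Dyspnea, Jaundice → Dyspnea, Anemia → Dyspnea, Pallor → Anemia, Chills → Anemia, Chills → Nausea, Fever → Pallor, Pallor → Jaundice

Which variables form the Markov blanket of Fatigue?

{Anemia, Chills, Cough, Flu, Headache, Jaundice, Pallor, Sepsis}

Fatigue's parents: Chills, Headache, Sepsis.
Fatigue has children Anemia, Cough.
For each child, the remaining parents (spouses of Fatigue):
  Anemia: Chills, Flu, Pallor
  Cough: Chills, Headache, Jaundice, Pallor, Sepsis
So the Markov blanket of Fatigue is {Anemia, Chills, Cough, Flu, Headache, Jaundice, Pallor, Sepsis}.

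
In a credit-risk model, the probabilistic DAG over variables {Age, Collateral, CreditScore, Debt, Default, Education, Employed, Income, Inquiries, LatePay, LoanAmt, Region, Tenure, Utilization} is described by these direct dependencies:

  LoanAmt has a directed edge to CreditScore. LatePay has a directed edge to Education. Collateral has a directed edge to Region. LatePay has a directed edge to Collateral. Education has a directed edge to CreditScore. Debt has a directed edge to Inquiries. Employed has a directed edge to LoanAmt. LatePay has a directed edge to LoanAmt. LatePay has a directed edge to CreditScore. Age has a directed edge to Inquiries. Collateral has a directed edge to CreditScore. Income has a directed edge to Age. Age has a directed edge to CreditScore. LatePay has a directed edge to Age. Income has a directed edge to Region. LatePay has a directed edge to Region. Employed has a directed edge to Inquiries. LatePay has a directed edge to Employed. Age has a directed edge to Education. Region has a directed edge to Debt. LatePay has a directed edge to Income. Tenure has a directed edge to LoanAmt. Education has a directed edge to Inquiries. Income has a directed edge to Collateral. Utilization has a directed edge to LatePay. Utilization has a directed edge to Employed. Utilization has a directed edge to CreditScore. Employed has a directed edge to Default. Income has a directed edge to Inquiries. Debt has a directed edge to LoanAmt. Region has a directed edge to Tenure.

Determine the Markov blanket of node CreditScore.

CreditScore's parents: Age, Collateral, Education, LatePay, LoanAmt, Utilization.
CreditScore's children: none.
CreditScore has no children, so there are no co-parents.
Taking the union gives {Age, Collateral, Education, LatePay, LoanAmt, Utilization}.

{Age, Collateral, Education, LatePay, LoanAmt, Utilization}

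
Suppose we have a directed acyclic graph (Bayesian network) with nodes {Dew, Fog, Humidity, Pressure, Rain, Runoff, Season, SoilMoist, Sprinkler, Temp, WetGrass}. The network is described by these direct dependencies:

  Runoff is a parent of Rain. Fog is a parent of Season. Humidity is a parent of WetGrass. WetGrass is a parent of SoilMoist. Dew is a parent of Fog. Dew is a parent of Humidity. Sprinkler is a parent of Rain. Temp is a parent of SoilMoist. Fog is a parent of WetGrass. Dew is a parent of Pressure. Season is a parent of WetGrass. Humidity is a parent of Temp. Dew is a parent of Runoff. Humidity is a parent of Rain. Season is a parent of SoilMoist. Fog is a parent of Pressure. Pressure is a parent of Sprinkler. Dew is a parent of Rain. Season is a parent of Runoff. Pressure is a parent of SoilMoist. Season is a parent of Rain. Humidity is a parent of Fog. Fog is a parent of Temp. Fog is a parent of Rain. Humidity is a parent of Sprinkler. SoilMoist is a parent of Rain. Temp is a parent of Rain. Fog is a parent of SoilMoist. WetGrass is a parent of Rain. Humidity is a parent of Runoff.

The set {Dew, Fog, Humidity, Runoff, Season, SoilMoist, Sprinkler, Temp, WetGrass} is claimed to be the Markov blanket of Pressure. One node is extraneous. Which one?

Runoff

A node's Markov blanket = Pa ∪ Ch ∪ (parents of Ch other than the node itself).
Pa(Pressure) = {Dew, Fog}.
Ch(Pressure) = {SoilMoist, Sprinkler}.
Other parents of Pressure's children:
  SoilMoist's other parents are Fog, Season, Temp, WetGrass.
  Sprinkler's other parent is Humidity.
MB(Pressure) = {Dew, Fog, Humidity, Season, SoilMoist, Sprinkler, Temp, WetGrass}.
Runoff is neither a parent, child, nor co-parent of Pressure, so it does not belong.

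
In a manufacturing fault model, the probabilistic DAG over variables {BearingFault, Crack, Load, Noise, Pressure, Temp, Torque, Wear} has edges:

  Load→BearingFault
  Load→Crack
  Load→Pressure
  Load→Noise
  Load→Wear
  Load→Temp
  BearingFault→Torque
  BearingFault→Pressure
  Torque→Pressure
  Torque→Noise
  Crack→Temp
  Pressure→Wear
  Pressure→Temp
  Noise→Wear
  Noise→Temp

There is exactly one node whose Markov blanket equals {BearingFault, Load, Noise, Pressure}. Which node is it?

Torque

The target node must have every member of {BearingFault, Load, Noise, Pressure} as a parent, child, or co-parent, and no others.
Parents of Torque: BearingFault; children: Noise, Pressure; co-parents: BearingFault, Load.
These exactly cover the given set, so the node is Torque.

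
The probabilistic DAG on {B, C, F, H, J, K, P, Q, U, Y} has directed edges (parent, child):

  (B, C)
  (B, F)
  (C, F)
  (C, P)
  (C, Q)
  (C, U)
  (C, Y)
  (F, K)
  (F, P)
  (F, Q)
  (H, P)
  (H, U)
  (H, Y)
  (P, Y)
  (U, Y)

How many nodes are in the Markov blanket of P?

5

Recall MB(v) = parents ∪ children ∪ spouses, where spouses are the other parents of v's children.
P has parents C, F, H.
Children of P: Y.
Parents of each child, excluding P:
  Y: C, H, U
MB(P) = {C, F, H, U, Y}, which has 5 nodes.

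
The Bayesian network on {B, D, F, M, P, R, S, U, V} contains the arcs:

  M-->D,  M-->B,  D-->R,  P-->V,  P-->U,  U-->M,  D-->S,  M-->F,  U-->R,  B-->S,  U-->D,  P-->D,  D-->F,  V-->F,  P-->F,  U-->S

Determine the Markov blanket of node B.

{D, M, S, U}

Ch(B) = {S}.
Parents of B: M.
Parents of each child, excluding B:
  S also has parents D, U.
Union: {M} ∪ {S} ∪ {D, U} = {D, M, S, U}.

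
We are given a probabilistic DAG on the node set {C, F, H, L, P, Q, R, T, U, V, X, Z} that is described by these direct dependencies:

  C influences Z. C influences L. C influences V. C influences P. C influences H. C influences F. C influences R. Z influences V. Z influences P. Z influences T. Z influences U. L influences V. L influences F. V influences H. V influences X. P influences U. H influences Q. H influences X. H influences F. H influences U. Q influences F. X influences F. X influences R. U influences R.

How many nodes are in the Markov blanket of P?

Recall MB(v) = parents ∪ children ∪ spouses, where spouses are the other parents of v's children.
P's parents: C, Z.
P's children: U.
Co-parents of P (other parents of its children):
  U: H, Z
MB(P) = {C, H, U, Z}, which has 4 nodes.

4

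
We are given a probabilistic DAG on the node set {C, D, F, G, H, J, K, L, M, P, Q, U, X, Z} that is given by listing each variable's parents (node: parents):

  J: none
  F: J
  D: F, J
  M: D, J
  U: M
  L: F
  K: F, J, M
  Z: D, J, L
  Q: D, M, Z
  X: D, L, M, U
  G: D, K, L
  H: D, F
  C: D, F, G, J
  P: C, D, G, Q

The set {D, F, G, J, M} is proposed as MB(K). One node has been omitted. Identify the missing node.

K's parents: F, J, M.
Children of K: G.
Co-parents of K (other parents of its children):
  parents(G) \ {K} = {D, L}.
MB(K) = {D, F, G, J, L, M}.
Comparing with the claimed set, L is missing.

L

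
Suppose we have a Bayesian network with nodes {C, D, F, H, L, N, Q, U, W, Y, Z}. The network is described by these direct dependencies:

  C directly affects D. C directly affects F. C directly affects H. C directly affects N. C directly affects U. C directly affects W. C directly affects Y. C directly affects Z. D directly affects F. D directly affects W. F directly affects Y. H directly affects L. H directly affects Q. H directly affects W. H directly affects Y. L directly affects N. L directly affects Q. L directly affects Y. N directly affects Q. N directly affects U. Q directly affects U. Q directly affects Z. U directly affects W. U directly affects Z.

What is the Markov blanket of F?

F has parents C, D.
F's children: Y.
Parents of each child, excluding F:
  Y also has parents C, H, L.
Union: {C, D} ∪ {Y} ∪ {C, H, L} = {C, D, H, L, Y}.

{C, D, H, L, Y}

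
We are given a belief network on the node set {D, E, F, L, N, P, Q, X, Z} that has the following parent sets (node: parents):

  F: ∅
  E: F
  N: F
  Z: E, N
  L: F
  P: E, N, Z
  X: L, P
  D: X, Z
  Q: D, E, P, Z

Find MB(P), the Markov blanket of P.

{D, E, L, N, Q, X, Z}

The Markov blanket of a node is its parents, its children, and the other parents of its children.
Pa(P) = {E, N, Z}.
P has children Q, X.
Co-parents of P (other parents of its children):
  parents(X) \ {P} = {L}.
  Q's other parents are D, E, Z.
MB(P) = {D, E, L, N, Q, X, Z}.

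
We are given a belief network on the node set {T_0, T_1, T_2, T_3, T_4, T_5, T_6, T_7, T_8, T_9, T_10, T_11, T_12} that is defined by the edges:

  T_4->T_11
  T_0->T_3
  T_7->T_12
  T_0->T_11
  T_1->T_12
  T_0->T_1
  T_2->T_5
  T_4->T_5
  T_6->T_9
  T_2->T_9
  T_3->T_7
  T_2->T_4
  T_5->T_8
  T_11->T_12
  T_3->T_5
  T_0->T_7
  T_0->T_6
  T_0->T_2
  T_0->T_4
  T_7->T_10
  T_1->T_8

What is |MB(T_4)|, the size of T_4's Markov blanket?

The Markov blanket of a node is its parents, its children, and the other parents of its children.
Ch(T_4) = {T_5, T_11}.
Parents of T_4: T_0, T_2.
Co-parents of T_4 (other parents of its children):
  T_5: T_2, T_3
  T_11: T_0
MB(T_4) = {T_0, T_2, T_3, T_5, T_11}, which has 5 nodes.

5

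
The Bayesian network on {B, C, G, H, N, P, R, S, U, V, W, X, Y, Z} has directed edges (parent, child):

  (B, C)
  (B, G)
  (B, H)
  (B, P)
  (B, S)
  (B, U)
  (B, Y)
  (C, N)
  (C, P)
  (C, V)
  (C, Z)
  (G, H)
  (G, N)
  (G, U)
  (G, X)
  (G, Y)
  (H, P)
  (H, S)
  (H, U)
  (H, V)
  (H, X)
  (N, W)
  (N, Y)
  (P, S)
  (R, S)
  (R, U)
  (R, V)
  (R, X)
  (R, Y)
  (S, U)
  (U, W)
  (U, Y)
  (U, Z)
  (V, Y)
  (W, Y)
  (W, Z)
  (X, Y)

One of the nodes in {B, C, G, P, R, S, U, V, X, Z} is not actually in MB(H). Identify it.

A node's Markov blanket = Pa ∪ Ch ∪ (parents of Ch other than the node itself).
Pa(H) = {B, G}.
H's children: P, S, U, V, X.
Co-parents of H (other parents of its children):
  P also has parents B, C.
  S also has parents B, P, R.
  parents(U) \ {H} = {B, G, R, S}.
  V also has parents C, R.
  parents(X) \ {H} = {G, R}.
MB(H) = {B, C, G, P, R, S, U, V, X}.
Z is neither a parent, child, nor co-parent of H, so it does not belong.

Z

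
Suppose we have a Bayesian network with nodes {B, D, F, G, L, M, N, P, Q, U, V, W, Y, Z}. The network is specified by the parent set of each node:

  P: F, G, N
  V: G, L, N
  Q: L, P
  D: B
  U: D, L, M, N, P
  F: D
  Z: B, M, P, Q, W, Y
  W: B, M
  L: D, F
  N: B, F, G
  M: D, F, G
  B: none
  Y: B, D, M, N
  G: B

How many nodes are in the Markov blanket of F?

7

Pa(F) = {D}.
Ch(F) = {L, M, N, P}.
Other parents of F's children:
  parents(L) \ {F} = {D}.
  M also has parents D, G.
  parents(N) \ {F} = {B, G}.
  parents(P) \ {F} = {G, N}.
MB(F) = {B, D, G, L, M, N, P}, which has 7 nodes.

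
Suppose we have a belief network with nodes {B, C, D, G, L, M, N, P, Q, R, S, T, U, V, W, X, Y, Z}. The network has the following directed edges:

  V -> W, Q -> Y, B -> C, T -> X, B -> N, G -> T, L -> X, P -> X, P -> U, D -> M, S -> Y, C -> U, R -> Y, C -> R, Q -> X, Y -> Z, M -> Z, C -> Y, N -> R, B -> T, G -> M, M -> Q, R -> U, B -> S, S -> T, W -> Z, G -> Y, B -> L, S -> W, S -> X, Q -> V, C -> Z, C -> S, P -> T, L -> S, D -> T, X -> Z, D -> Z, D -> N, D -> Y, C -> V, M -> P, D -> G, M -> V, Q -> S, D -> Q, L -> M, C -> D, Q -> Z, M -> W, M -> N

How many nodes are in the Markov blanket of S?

14

A node's Markov blanket = Pa ∪ Ch ∪ (parents of Ch other than the node itself).
S has parents B, C, L, Q.
Ch(S) = {T, W, X, Y}.
Parents of each child, excluding S:
  T also has parents B, D, G, P.
  parents(W) \ {S} = {M, V}.
  X's other parents are L, P, Q, T.
  Y also has parents C, D, G, Q, R.
MB(S) = {B, C, D, G, L, M, P, Q, R, T, V, W, X, Y}, which has 14 nodes.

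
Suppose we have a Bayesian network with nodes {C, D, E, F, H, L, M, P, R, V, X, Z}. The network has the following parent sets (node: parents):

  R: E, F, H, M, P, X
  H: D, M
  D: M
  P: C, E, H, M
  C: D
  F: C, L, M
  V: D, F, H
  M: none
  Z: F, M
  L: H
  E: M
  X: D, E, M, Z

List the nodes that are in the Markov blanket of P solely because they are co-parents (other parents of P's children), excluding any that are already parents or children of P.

{F, X}

Children of P: R.
  R's other parents are E, F, H, M, X.
Excluding nodes already adjacent to P (C, E, H, M, R), the co-parent-only contribution is {F, X}.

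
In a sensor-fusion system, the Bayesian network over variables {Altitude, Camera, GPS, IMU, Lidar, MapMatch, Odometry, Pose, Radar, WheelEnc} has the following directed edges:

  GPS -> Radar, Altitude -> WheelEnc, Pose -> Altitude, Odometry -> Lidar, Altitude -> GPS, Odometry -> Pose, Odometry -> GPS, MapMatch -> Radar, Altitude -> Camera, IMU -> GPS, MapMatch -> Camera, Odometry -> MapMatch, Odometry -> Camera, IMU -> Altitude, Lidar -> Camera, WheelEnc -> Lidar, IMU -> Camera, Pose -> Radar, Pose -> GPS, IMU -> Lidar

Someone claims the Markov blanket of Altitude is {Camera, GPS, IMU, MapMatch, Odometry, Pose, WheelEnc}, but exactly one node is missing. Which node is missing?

The Markov blanket of a node is its parents, its children, and the other parents of its children.
Altitude has children Camera, GPS, WheelEnc.
Altitude has parents IMU, Pose.
For each child, the remaining parents (spouses of Altitude):
  WheelEnc: no additional parents.
  GPS also has parents IMU, Odometry, Pose.
  parents(Camera) \ {Altitude} = {IMU, Lidar, MapMatch, Odometry}.
MB(Altitude) = {Camera, GPS, IMU, Lidar, MapMatch, Odometry, Pose, WheelEnc}.
Comparing with the claimed set, Lidar is missing.

Lidar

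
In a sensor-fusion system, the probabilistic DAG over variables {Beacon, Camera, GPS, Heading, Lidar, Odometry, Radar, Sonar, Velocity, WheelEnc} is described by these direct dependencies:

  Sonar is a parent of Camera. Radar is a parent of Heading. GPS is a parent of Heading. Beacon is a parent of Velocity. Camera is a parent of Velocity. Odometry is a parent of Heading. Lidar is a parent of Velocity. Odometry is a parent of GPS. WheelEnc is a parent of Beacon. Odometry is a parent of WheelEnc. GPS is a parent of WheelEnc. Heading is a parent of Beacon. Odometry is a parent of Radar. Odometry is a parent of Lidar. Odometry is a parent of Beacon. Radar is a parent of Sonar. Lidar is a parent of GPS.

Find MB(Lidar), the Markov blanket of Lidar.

Parents of Lidar: Odometry.
Children of Lidar: GPS, Velocity.
Co-parents of Lidar (other parents of its children):
  GPS: Odometry
  Velocity: Beacon, Camera
MB(Lidar) = {Beacon, Camera, GPS, Odometry, Velocity}.

{Beacon, Camera, GPS, Odometry, Velocity}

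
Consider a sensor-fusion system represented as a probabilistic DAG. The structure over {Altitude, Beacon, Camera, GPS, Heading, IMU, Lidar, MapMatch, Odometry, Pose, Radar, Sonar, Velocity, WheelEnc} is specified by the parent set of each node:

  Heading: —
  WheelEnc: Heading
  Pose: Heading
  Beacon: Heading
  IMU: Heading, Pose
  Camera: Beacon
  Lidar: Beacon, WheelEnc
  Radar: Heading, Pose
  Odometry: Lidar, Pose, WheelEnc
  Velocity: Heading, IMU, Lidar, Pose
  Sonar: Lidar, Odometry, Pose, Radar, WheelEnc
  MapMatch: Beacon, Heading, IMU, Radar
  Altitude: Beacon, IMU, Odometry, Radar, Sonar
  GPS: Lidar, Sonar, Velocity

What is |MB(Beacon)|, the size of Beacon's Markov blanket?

Recall MB(v) = parents ∪ children ∪ spouses, where spouses are the other parents of v's children.
Children of Beacon: Altitude, Camera, Lidar, MapMatch.
Pa(Beacon) = {Heading}.
Co-parents of Beacon (other parents of its children):
  Camera: —
  Lidar: WheelEnc
  MapMatch: Heading, IMU, Radar
  Altitude: IMU, Odometry, Radar, Sonar
MB(Beacon) = {Altitude, Camera, Heading, IMU, Lidar, MapMatch, Odometry, Radar, Sonar, WheelEnc}, which has 10 nodes.

10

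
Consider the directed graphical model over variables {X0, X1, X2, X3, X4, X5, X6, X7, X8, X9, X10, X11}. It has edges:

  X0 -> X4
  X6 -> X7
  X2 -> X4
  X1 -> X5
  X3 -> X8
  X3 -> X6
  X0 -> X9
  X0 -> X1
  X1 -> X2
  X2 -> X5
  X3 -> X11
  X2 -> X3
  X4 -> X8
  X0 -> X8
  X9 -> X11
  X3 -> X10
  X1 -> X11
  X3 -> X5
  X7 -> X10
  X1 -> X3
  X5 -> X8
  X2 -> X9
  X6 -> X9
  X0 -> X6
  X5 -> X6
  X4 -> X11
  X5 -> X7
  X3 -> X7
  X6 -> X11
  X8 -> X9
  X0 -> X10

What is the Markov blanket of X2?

{X0, X1, X3, X4, X5, X6, X8, X9}

X2 has parent X1.
X2 has children X3, X4, X5, X9.
Parents of each child, excluding X2:
  X3: X1
  X4: X0
  X5: X1, X3
  X9: X0, X6, X8
MB(X2) = {X0, X1, X3, X4, X5, X6, X8, X9}.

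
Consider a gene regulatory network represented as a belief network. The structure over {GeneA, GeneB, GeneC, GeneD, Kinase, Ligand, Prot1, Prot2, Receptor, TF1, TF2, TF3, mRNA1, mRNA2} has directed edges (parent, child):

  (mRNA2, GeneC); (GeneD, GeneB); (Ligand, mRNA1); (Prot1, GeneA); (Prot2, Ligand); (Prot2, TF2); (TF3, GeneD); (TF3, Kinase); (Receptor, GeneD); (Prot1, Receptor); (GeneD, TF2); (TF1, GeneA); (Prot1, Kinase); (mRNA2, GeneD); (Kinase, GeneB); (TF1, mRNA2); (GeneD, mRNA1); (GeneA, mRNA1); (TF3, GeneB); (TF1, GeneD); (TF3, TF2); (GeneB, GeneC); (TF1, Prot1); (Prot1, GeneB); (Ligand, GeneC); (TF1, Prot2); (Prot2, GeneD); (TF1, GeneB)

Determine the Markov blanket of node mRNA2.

Pa(mRNA2) = {TF1}.
Ch(mRNA2) = {GeneC, GeneD}.
Co-parents of mRNA2 (other parents of its children):
  GeneD: Prot2, Receptor, TF1, TF3
  GeneC: GeneB, Ligand
Union: {TF1} ∪ {GeneC, GeneD} ∪ {GeneB, Ligand, Prot2, Receptor, TF1, TF3} = {GeneB, GeneC, GeneD, Ligand, Prot2, Receptor, TF1, TF3}.

{GeneB, GeneC, GeneD, Ligand, Prot2, Receptor, TF1, TF3}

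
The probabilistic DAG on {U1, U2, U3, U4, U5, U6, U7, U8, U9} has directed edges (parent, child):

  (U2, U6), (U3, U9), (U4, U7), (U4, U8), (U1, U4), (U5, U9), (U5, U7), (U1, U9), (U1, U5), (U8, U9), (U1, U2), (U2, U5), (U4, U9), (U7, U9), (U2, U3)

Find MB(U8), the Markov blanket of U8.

A node's Markov blanket = Pa ∪ Ch ∪ (parents of Ch other than the node itself).
Parents of U8: U4.
U8's children: U9.
Co-parents of U8 (other parents of its children):
  U9: U1, U3, U4, U5, U7
So the Markov blanket of U8 is {U1, U3, U4, U5, U7, U9}.

{U1, U3, U4, U5, U7, U9}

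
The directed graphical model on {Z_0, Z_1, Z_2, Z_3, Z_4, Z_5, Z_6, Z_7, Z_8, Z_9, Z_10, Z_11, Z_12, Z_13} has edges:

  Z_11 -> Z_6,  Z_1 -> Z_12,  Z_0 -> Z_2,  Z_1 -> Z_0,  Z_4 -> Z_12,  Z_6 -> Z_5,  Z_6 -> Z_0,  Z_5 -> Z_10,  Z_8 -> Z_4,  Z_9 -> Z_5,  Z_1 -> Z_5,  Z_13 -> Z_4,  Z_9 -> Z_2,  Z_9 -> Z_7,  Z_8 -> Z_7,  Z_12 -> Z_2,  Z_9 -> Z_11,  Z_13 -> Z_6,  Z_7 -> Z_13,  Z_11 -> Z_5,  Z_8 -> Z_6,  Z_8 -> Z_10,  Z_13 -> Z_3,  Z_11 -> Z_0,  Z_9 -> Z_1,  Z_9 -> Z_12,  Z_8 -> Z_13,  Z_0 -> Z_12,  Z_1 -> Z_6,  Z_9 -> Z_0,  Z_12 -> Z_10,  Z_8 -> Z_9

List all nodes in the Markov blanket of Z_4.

Z_4 has parents Z_8, Z_13.
Ch(Z_4) = {Z_12}.
For each child, the remaining parents (spouses of Z_4):
  Z_12's other parents are Z_0, Z_1, Z_9.
MB(Z_4) = {Z_0, Z_1, Z_8, Z_9, Z_12, Z_13}.

{Z_0, Z_1, Z_8, Z_9, Z_12, Z_13}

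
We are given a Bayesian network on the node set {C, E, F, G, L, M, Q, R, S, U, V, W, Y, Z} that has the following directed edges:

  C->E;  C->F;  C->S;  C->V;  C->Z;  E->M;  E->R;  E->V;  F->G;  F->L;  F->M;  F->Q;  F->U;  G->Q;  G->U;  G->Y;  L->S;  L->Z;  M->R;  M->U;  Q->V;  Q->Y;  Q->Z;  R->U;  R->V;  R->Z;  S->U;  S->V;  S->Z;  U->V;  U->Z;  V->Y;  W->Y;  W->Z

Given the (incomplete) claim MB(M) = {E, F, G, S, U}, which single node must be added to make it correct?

By definition, MB(M) is built from M's parents, M's children, and the co-parents of M.
M has parents E, F.
Ch(M) = {R, U}.
Other parents of M's children:
  R's other parent is E.
  parents(U) \ {M} = {F, G, R, S}.
MB(M) = {E, F, G, R, S, U}.
Comparing with the claimed set, R is missing.

R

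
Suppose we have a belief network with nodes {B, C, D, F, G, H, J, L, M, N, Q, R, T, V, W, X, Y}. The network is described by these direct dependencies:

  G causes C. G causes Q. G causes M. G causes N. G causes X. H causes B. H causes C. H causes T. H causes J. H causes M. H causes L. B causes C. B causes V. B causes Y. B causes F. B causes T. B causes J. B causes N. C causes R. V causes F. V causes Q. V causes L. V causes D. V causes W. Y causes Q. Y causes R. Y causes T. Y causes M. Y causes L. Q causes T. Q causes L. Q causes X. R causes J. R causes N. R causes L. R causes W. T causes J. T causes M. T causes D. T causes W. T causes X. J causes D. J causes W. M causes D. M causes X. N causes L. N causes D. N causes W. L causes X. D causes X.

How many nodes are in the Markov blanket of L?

11

A node's Markov blanket = Pa ∪ Ch ∪ (parents of Ch other than the node itself).
L's parents: H, N, Q, R, V, Y.
L has child X.
Parents of each child, excluding L:
  parents(X) \ {L} = {D, G, M, Q, T}.
MB(L) = {D, G, H, M, N, Q, R, T, V, X, Y}, which has 11 nodes.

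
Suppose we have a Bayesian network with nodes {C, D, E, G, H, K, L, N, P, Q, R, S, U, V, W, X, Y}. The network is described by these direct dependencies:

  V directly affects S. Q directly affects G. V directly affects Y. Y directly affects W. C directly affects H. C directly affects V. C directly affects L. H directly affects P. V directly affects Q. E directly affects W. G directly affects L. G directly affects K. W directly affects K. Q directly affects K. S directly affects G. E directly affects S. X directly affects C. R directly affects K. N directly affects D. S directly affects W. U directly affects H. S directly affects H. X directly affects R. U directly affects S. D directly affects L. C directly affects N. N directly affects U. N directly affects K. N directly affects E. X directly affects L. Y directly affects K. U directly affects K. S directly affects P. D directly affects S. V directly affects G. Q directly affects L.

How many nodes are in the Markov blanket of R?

Pa(R) = {X}.
Children of R: K.
Parents of each child, excluding R:
  K's other parents are G, N, Q, U, W, Y.
MB(R) = {G, K, N, Q, U, W, X, Y}, which has 8 nodes.

8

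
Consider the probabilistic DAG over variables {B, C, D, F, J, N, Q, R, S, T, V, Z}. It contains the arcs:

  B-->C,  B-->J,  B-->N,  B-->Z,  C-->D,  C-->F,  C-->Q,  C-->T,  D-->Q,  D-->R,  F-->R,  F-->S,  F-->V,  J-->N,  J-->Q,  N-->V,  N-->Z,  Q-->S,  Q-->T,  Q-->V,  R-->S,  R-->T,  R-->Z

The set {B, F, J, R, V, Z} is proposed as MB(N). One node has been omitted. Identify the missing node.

Recall MB(v) = parents ∪ children ∪ spouses, where spouses are the other parents of v's children.
Ch(N) = {V, Z}.
N has parents B, J.
Parents of each child, excluding N:
  V also has parents F, Q.
  Z also has parents B, R.
MB(N) = {B, F, J, Q, R, V, Z}.
Comparing with the claimed set, Q is missing.

Q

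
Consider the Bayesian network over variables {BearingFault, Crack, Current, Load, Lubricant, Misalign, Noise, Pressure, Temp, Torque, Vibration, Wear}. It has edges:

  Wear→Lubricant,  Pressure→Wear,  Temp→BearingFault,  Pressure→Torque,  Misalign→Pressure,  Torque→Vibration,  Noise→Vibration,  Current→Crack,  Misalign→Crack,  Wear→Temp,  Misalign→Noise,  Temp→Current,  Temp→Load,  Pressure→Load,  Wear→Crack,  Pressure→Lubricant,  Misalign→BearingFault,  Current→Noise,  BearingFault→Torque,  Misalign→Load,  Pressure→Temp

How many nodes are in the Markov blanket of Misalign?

The Markov blanket of a node is its parents, its children, and the other parents of its children.
Misalign's children: BearingFault, Crack, Load, Noise, Pressure.
Misalign has no parents.
Other parents of Misalign's children:
  Pressure has no other parent.
  Load's other parents are Pressure, Temp.
  parents(BearingFault) \ {Misalign} = {Temp}.
  parents(Noise) \ {Misalign} = {Current}.
  parents(Crack) \ {Misalign} = {Current, Wear}.
MB(Misalign) = {BearingFault, Crack, Current, Load, Noise, Pressure, Temp, Wear}, which has 8 nodes.

8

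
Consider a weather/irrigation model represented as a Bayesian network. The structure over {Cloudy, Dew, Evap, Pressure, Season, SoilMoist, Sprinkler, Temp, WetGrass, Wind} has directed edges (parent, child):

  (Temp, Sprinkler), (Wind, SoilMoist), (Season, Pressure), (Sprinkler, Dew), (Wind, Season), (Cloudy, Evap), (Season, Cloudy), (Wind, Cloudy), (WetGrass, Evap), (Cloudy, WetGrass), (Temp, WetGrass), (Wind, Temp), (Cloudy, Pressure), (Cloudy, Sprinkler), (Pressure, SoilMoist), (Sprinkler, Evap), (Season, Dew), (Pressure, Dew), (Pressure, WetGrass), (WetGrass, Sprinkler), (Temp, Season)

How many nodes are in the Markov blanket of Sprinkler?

7

Sprinkler has parents Cloudy, Temp, WetGrass.
Sprinkler's children: Dew, Evap.
Parents of each child, excluding Sprinkler:
  Dew also has parents Pressure, Season.
  parents(Evap) \ {Sprinkler} = {Cloudy, WetGrass}.
MB(Sprinkler) = {Cloudy, Dew, Evap, Pressure, Season, Temp, WetGrass}, which has 7 nodes.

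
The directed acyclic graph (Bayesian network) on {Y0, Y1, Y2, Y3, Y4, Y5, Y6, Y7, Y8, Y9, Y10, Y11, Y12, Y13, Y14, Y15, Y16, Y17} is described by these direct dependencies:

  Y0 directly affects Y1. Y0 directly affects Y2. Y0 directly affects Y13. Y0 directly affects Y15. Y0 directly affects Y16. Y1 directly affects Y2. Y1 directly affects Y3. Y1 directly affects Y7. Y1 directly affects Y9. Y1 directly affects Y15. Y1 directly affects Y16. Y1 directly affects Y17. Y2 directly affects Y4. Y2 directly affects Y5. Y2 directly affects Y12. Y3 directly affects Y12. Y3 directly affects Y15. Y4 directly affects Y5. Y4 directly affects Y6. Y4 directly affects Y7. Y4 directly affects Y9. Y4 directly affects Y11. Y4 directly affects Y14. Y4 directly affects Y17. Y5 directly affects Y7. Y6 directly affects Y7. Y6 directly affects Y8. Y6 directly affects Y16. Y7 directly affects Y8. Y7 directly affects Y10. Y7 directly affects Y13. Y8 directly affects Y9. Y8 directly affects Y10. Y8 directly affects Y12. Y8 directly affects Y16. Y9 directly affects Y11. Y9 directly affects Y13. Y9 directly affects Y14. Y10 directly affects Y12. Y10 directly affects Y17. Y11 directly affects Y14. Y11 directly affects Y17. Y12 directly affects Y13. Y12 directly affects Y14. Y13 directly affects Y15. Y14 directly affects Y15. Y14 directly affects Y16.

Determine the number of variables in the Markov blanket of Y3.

The Markov blanket of a node is its parents, its children, and the other parents of its children.
Children of Y3: Y12, Y15.
Pa(Y3) = {Y1}.
Other parents of Y3's children:
  Y12: Y2, Y8, Y10
  Y15: Y0, Y1, Y13, Y14
MB(Y3) = {Y0, Y1, Y2, Y8, Y10, Y12, Y13, Y14, Y15}, which has 9 nodes.

9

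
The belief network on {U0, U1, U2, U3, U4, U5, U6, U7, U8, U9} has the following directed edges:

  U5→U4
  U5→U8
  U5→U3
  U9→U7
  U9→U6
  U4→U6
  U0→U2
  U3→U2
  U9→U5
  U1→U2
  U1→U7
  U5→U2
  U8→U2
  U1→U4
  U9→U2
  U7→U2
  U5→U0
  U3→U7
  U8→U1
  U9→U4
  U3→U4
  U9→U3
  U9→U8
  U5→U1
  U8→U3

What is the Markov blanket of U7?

U7 has parents U1, U3, U9.
U7's children: U2.
For each child, the remaining parents (spouses of U7):
  U2's other parents are U0, U1, U3, U5, U8, U9.
Taking the union gives {U0, U1, U2, U3, U5, U8, U9}.

{U0, U1, U2, U3, U5, U8, U9}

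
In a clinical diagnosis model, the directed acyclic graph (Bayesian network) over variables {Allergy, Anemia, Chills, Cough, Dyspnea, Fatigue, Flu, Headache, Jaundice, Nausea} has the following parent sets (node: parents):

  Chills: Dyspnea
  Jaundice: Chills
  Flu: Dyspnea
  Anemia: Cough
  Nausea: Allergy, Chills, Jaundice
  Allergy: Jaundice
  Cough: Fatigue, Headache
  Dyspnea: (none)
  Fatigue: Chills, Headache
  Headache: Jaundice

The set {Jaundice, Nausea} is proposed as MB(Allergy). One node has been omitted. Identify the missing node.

By definition, MB(Allergy) is built from Allergy's parents, Allergy's children, and the co-parents of Allergy.
Allergy has parent Jaundice.
Ch(Allergy) = {Nausea}.
Other parents of Allergy's children:
  Nausea also has parents Chills, Jaundice.
MB(Allergy) = {Chills, Jaundice, Nausea}.
Comparing with the claimed set, Chills is missing.

Chills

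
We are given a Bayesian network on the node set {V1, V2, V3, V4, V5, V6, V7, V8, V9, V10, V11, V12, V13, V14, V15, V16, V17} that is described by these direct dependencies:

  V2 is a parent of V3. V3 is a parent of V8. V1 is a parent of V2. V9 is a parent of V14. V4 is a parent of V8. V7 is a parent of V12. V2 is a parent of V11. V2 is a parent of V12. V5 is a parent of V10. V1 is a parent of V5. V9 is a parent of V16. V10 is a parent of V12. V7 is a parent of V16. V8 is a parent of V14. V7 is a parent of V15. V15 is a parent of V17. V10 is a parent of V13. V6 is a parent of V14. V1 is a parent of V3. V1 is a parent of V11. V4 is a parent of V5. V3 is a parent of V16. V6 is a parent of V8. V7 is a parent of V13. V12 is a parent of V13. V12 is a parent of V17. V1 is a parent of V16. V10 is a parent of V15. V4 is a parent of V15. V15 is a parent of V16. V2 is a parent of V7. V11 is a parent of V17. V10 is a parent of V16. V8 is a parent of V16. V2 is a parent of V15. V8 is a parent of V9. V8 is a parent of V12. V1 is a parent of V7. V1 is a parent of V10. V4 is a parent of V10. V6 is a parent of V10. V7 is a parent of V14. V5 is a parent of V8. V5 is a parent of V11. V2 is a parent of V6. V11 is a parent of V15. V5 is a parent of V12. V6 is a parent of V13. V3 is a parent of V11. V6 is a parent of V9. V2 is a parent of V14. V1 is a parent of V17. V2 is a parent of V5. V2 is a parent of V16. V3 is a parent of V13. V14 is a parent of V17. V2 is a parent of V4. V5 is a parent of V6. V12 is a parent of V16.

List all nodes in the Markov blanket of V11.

{V1, V2, V3, V4, V5, V7, V10, V12, V14, V15, V17}

V11 has parents V1, V2, V3, V5.
Ch(V11) = {V15, V17}.
Other parents of V11's children:
  parents(V15) \ {V11} = {V2, V4, V7, V10}.
  V17 also has parents V1, V12, V14, V15.
Taking the union gives {V1, V2, V3, V4, V5, V7, V10, V12, V14, V15, V17}.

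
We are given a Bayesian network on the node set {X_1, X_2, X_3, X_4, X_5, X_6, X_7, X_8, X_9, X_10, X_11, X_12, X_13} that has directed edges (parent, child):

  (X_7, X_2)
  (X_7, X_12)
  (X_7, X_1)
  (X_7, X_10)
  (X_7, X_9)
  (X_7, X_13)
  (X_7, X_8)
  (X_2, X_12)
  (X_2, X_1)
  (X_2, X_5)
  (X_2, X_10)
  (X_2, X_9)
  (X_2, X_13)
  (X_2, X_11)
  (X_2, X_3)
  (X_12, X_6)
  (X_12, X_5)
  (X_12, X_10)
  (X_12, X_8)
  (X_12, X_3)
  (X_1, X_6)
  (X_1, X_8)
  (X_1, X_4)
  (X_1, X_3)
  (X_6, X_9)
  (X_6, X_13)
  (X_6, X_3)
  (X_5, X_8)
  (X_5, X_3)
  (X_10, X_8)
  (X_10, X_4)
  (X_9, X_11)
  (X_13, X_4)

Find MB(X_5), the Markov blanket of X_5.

The Markov blanket of a node is its parents, its children, and the other parents of its children.
Pa(X_5) = {X_2, X_12}.
X_5's children: X_3, X_8.
Other parents of X_5's children:
  X_8 also has parents X_1, X_7, X_10, X_12.
  X_3 also has parents X_1, X_2, X_6, X_12.
Taking the union gives {X_1, X_2, X_3, X_6, X_7, X_8, X_10, X_12}.

{X_1, X_2, X_3, X_6, X_7, X_8, X_10, X_12}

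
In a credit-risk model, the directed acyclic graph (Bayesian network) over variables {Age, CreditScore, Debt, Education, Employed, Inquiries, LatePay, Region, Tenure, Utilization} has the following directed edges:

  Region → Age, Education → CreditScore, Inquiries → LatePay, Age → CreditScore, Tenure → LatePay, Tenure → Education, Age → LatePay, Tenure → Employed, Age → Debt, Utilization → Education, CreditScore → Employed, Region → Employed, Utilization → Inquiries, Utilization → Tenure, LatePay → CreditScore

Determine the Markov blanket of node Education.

Parents of Education: Tenure, Utilization.
Education has child CreditScore.
Parents of each child, excluding Education:
  parents(CreditScore) \ {Education} = {Age, LatePay}.
So the Markov blanket of Education is {Age, CreditScore, LatePay, Tenure, Utilization}.

{Age, CreditScore, LatePay, Tenure, Utilization}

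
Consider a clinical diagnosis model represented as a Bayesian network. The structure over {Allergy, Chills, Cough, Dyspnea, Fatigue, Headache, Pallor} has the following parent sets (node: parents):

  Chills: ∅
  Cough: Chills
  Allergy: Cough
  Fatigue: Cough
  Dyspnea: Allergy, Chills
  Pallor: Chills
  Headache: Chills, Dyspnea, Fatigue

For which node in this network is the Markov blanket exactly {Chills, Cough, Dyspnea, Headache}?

The target node must have every member of {Chills, Cough, Dyspnea, Headache} as a parent, child, or co-parent, and no others.
Parents of Fatigue: Cough; children: Headache; co-parents: Chills, Dyspnea.
These exactly cover the given set, so the node is Fatigue.

Fatigue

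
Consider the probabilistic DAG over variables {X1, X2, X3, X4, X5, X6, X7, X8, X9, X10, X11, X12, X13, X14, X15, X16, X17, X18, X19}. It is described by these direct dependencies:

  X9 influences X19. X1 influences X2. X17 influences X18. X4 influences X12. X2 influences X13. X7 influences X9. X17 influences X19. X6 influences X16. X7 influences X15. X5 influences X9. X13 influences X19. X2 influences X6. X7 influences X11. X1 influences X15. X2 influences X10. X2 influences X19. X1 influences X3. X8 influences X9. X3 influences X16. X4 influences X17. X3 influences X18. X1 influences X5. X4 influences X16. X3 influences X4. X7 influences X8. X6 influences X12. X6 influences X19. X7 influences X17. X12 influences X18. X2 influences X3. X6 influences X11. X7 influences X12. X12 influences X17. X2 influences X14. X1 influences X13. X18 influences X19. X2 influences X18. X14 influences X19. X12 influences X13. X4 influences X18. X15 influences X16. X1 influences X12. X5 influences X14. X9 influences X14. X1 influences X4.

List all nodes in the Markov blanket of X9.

{X2, X5, X6, X7, X8, X13, X14, X17, X18, X19}

Recall MB(v) = parents ∪ children ∪ spouses, where spouses are the other parents of v's children.
Pa(X9) = {X5, X7, X8}.
X9 has children X14, X19.
Parents of each child, excluding X9:
  X14 also has parents X2, X5.
  X19 also has parents X2, X6, X13, X14, X17, X18.
MB(X9) = {X2, X5, X6, X7, X8, X13, X14, X17, X18, X19}.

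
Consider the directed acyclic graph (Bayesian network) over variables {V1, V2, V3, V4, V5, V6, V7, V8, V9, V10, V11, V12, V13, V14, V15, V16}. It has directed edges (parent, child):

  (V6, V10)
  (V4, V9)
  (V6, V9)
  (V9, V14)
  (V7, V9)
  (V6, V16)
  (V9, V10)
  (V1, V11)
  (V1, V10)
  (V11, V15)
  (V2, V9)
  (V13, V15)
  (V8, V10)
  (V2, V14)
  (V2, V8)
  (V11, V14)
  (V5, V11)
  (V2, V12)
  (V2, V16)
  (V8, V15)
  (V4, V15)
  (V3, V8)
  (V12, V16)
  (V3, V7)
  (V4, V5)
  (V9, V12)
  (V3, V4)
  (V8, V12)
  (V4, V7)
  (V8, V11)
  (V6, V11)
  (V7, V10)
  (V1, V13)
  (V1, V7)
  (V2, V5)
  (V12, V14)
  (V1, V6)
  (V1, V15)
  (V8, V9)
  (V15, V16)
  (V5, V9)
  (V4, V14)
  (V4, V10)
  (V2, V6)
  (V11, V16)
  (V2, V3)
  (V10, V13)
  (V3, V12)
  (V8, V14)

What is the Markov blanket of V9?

Recall MB(v) = parents ∪ children ∪ spouses, where spouses are the other parents of v's children.
V9 has parents V2, V4, V5, V6, V7, V8.
Children of V9: V10, V12, V14.
Parents of each child, excluding V9:
  V10: V1, V4, V6, V7, V8
  V12: V2, V3, V8
  V14: V2, V4, V8, V11, V12
Taking the union gives {V1, V2, V3, V4, V5, V6, V7, V8, V10, V11, V12, V14}.

{V1, V2, V3, V4, V5, V6, V7, V8, V10, V11, V12, V14}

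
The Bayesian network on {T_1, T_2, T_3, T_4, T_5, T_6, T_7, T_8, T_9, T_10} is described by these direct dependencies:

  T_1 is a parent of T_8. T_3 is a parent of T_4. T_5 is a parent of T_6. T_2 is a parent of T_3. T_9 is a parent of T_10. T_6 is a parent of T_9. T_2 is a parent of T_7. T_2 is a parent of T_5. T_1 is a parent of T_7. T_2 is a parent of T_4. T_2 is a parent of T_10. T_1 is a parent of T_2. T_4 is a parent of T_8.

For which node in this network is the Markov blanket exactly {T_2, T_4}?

The target node must have every member of {T_2, T_4} as a parent, child, or co-parent, and no others.
Parents of T_3: T_2; children: T_4; co-parents: T_2.
These exactly cover the given set, so the node is T_3.

T_3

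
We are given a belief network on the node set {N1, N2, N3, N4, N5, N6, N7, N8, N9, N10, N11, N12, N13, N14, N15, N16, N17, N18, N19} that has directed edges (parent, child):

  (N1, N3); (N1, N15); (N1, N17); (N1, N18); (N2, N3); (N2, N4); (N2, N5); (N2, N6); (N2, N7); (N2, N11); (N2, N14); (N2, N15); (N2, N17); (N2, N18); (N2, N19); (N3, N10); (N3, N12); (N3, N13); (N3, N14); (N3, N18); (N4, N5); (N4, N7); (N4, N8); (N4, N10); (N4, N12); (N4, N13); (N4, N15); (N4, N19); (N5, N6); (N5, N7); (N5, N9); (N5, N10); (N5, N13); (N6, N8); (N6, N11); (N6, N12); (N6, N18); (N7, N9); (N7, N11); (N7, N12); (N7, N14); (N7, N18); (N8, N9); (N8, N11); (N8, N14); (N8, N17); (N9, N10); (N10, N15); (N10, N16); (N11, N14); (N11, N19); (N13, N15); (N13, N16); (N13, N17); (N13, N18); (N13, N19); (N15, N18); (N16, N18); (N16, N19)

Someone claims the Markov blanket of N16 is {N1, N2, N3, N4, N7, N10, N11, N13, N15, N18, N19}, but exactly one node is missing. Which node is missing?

N6

N16 has parents N10, N13.
N16 has children N18, N19.
For each child, the remaining parents (spouses of N16):
  parents(N18) \ {N16} = {N1, N2, N3, N6, N7, N13, N15}.
  parents(N19) \ {N16} = {N2, N4, N11, N13}.
MB(N16) = {N1, N2, N3, N4, N6, N7, N10, N11, N13, N15, N18, N19}.
Comparing with the claimed set, N6 is missing.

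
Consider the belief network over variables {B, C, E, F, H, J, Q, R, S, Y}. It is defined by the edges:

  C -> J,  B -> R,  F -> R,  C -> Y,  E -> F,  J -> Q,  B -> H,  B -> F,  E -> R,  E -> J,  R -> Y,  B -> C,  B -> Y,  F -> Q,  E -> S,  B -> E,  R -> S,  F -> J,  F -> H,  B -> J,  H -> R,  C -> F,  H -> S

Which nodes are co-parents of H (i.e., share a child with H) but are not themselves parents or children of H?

Children of H: R, S.
  R: B, E, F
  S: E, R
Excluding nodes already adjacent to H (B, F, R, S), the co-parent-only contribution is {E}.

{E}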